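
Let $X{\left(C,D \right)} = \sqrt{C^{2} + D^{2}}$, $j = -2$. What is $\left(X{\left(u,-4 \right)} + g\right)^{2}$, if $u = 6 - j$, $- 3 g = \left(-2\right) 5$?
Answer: $\frac{820}{9} + \frac{80 \sqrt{5}}{3} \approx 150.74$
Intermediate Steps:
$g = \frac{10}{3}$ ($g = - \frac{\left(-2\right) 5}{3} = \left(- \frac{1}{3}\right) \left(-10\right) = \frac{10}{3} \approx 3.3333$)
$u = 8$ ($u = 6 - -2 = 6 + 2 = 8$)
$\left(X{\left(u,-4 \right)} + g\right)^{2} = \left(\sqrt{8^{2} + \left(-4\right)^{2}} + \frac{10}{3}\right)^{2} = \left(\sqrt{64 + 16} + \frac{10}{3}\right)^{2} = \left(\sqrt{80} + \frac{10}{3}\right)^{2} = \left(4 \sqrt{5} + \frac{10}{3}\right)^{2} = \left(\frac{10}{3} + 4 \sqrt{5}\right)^{2}$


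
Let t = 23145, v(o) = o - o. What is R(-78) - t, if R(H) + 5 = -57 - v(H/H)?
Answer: -23207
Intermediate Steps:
v(o) = 0
R(H) = -62 (R(H) = -5 + (-57 - 1*0) = -5 + (-57 + 0) = -5 - 57 = -62)
R(-78) - t = -62 - 1*23145 = -62 - 23145 = -23207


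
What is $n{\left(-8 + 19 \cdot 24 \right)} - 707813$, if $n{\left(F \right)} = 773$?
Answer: $-707040$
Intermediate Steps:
$n{\left(-8 + 19 \cdot 24 \right)} - 707813 = 773 - 707813 = -707040$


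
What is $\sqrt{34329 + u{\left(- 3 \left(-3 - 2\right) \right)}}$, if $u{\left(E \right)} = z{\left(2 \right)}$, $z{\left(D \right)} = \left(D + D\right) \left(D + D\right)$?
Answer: $\sqrt{34345} \approx 185.32$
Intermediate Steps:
$z{\left(D \right)} = 4 D^{2}$ ($z{\left(D \right)} = 2 D 2 D = 4 D^{2}$)
$u{\left(E \right)} = 16$ ($u{\left(E \right)} = 4 \cdot 2^{2} = 4 \cdot 4 = 16$)
$\sqrt{34329 + u{\left(- 3 \left(-3 - 2\right) \right)}} = \sqrt{34329 + 16} = \sqrt{34345}$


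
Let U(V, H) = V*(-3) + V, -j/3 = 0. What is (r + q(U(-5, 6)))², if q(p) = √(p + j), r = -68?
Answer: (68 - √10)² ≈ 4203.9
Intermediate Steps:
j = 0 (j = -3*0 = 0)
U(V, H) = -2*V (U(V, H) = -3*V + V = -2*V)
q(p) = √p (q(p) = √(p + 0) = √p)
(r + q(U(-5, 6)))² = (-68 + √(-2*(-5)))² = (-68 + √10)²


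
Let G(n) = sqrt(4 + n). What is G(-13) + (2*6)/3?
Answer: 4 + 3*I ≈ 4.0 + 3.0*I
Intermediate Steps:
G(-13) + (2*6)/3 = sqrt(4 - 13) + (2*6)/3 = sqrt(-9) + 12*(1/3) = 3*I + 4 = 4 + 3*I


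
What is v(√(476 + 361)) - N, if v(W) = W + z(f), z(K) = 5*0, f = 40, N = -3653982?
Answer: 3653982 + 3*√93 ≈ 3.6540e+6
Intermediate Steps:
z(K) = 0
v(W) = W (v(W) = W + 0 = W)
v(√(476 + 361)) - N = √(476 + 361) - 1*(-3653982) = √837 + 3653982 = 3*√93 + 3653982 = 3653982 + 3*√93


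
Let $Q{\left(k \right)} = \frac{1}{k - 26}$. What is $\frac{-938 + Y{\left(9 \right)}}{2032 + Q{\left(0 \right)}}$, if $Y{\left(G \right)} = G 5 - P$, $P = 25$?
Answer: $- \frac{23868}{52831} \approx -0.45178$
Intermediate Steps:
$Y{\left(G \right)} = -25 + 5 G$ ($Y{\left(G \right)} = G 5 - 25 = 5 G - 25 = -25 + 5 G$)
$Q{\left(k \right)} = \frac{1}{-26 + k}$
$\frac{-938 + Y{\left(9 \right)}}{2032 + Q{\left(0 \right)}} = \frac{-938 + \left(-25 + 5 \cdot 9\right)}{2032 + \frac{1}{-26 + 0}} = \frac{-938 + \left(-25 + 45\right)}{2032 + \frac{1}{-26}} = \frac{-938 + 20}{2032 - \frac{1}{26}} = - \frac{918}{\frac{52831}{26}} = \left(-918\right) \frac{26}{52831} = - \frac{23868}{52831}$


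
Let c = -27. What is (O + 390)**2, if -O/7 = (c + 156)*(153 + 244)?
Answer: 128236326201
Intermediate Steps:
O = -358491 (O = -7*(-27 + 156)*(153 + 244) = -903*397 = -7*51213 = -358491)
(O + 390)**2 = (-358491 + 390)**2 = (-358101)**2 = 128236326201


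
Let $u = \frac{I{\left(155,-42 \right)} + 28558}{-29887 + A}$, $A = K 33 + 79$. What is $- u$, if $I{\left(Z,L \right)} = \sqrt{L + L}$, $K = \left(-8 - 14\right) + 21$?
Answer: $\frac{28558}{29841} + \frac{2 i \sqrt{21}}{29841} \approx 0.95701 + 0.00030713 i$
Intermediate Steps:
$K = -1$ ($K = -22 + 21 = -1$)
$I{\left(Z,L \right)} = \sqrt{2} \sqrt{L}$ ($I{\left(Z,L \right)} = \sqrt{2 L} = \sqrt{2} \sqrt{L}$)
$A = 46$ ($A = \left(-1\right) 33 + 79 = -33 + 79 = 46$)
$u = - \frac{28558}{29841} - \frac{2 i \sqrt{21}}{29841}$ ($u = \frac{\sqrt{2} \sqrt{-42} + 28558}{-29887 + 46} = \frac{\sqrt{2} i \sqrt{42} + 28558}{-29841} = \left(2 i \sqrt{21} + 28558\right) \left(- \frac{1}{29841}\right) = \left(28558 + 2 i \sqrt{21}\right) \left(- \frac{1}{29841}\right) = - \frac{28558}{29841} - \frac{2 i \sqrt{21}}{29841} \approx -0.95701 - 0.00030713 i$)
$- u = - (- \frac{28558}{29841} - \frac{2 i \sqrt{21}}{29841}) = \frac{28558}{29841} + \frac{2 i \sqrt{21}}{29841}$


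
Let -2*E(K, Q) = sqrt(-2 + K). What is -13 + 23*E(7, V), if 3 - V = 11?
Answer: -13 - 23*sqrt(5)/2 ≈ -38.715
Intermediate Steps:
V = -8 (V = 3 - 1*11 = 3 - 11 = -8)
E(K, Q) = -sqrt(-2 + K)/2
-13 + 23*E(7, V) = -13 + 23*(-sqrt(-2 + 7)/2) = -13 + 23*(-sqrt(5)/2) = -13 - 23*sqrt(5)/2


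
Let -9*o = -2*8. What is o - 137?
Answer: -1217/9 ≈ -135.22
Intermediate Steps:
o = 16/9 (o = -(-2)*8/9 = -⅑*(-16) = 16/9 ≈ 1.7778)
o - 137 = 16/9 - 137 = -1217/9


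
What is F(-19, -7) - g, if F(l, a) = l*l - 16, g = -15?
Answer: 360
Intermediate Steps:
F(l, a) = -16 + l² (F(l, a) = l² - 16 = -16 + l²)
F(-19, -7) - g = (-16 + (-19)²) - 1*(-15) = (-16 + 361) + 15 = 345 + 15 = 360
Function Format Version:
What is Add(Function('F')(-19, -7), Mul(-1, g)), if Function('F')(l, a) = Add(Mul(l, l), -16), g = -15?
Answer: 360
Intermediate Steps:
Function('F')(l, a) = Add(-16, Pow(l, 2)) (Function('F')(l, a) = Add(Pow(l, 2), -16) = Add(-16, Pow(l, 2)))
Add(Function('F')(-19, -7), Mul(-1, g)) = Add(Add(-16, Pow(-19, 2)), Mul(-1, -15)) = Add(Add(-16, 361), 15) = Add(345, 15) = 360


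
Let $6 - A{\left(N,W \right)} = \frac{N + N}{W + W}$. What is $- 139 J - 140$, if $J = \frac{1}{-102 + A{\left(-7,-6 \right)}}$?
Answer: $- \frac{80786}{583} \approx -138.57$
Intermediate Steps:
$A{\left(N,W \right)} = 6 - \frac{N}{W}$ ($A{\left(N,W \right)} = 6 - \frac{N + N}{W + W} = 6 - \frac{2 N}{2 W} = 6 - 2 N \frac{1}{2 W} = 6 - \frac{N}{W}$)
$J = - \frac{6}{583}$ ($J = \frac{1}{-102 + \left(6 - - \frac{7}{-6}\right)} = \frac{1}{-102 + \left(6 - \left(-7\right) \left(- \frac{1}{6}\right)\right)} = \frac{1}{-102 + \left(6 - \frac{7}{6}\right)} = \frac{1}{-102 + \frac{29}{6}} = \frac{1}{- \frac{583}{6}} = - \frac{6}{583} \approx -0.010292$)
$- 139 J - 140 = \left(-139\right) \left(- \frac{6}{583}\right) - 140 = \frac{834}{583} - 140 = - \frac{80786}{583}$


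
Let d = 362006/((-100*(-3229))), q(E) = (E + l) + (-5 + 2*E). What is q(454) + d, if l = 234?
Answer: 257047953/161450 ≈ 1592.1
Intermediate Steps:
q(E) = 229 + 3*E (q(E) = (E + 234) + (-5 + 2*E) = (234 + E) + (-5 + 2*E) = 229 + 3*E)
d = 181003/161450 (d = 362006/322900 = 362006*(1/322900) = 181003/161450 ≈ 1.1211)
q(454) + d = (229 + 3*454) + 181003/161450 = (229 + 1362) + 181003/161450 = 1591 + 181003/161450 = 257047953/161450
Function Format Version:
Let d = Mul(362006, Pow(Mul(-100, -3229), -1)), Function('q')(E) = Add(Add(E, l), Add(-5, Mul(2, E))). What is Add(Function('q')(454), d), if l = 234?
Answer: Rational(257047953, 161450) ≈ 1592.1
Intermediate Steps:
Function('q')(E) = Add(229, Mul(3, E)) (Function('q')(E) = Add(Add(E, 234), Add(-5, Mul(2, E))) = Add(Add(234, E), Add(-5, Mul(2, E))) = Add(229, Mul(3, E)))
d = Rational(181003, 161450) (d = Mul(362006, Pow(322900, -1)) = Mul(362006, Rational(1, 322900)) = Rational(181003, 161450) ≈ 1.1211)
Add(Function('q')(454), d) = Add(Add(229, Mul(3, 454)), Rational(181003, 161450)) = Add(Add(229, 1362), Rational(181003, 161450)) = Add(1591, Rational(181003, 161450)) = Rational(257047953, 161450)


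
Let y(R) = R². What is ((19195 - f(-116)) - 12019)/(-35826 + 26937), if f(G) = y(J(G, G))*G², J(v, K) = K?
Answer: 181056760/8889 ≈ 20369.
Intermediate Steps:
f(G) = G⁴ (f(G) = G²*G² = G⁴)
((19195 - f(-116)) - 12019)/(-35826 + 26937) = ((19195 - 1*(-116)⁴) - 12019)/(-35826 + 26937) = ((19195 - 1*181063936) - 12019)/(-8889) = ((19195 - 181063936) - 12019)*(-1/8889) = (-181044741 - 12019)*(-1/8889) = -181056760*(-1/8889) = 181056760/8889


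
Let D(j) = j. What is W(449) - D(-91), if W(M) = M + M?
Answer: 989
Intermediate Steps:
W(M) = 2*M
W(449) - D(-91) = 2*449 - 1*(-91) = 898 + 91 = 989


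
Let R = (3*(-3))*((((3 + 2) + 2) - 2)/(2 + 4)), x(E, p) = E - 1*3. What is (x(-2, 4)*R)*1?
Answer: 75/2 ≈ 37.500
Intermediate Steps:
x(E, p) = -3 + E (x(E, p) = E - 3 = -3 + E)
R = -15/2 (R = -9*((5 + 2) - 2)/6 = -9*(7 - 2)/6 = -45/6 = -9*⅚ = -15/2 ≈ -7.5000)
(x(-2, 4)*R)*1 = ((-3 - 2)*(-15/2))*1 = -5*(-15/2)*1 = (75/2)*1 = 75/2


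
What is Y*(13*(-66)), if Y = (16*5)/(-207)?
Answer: 22880/69 ≈ 331.59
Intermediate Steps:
Y = -80/207 (Y = 80*(-1/207) = -80/207 ≈ -0.38647)
Y*(13*(-66)) = -1040*(-66)/207 = -80/207*(-858) = 22880/69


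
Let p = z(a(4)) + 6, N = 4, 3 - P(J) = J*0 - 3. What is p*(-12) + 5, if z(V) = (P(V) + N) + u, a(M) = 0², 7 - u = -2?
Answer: -295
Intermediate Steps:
u = 9 (u = 7 - 1*(-2) = 7 + 2 = 9)
P(J) = 6 (P(J) = 3 - (J*0 - 3) = 3 - (0 - 3) = 3 - 1*(-3) = 3 + 3 = 6)
a(M) = 0
z(V) = 19 (z(V) = (6 + 4) + 9 = 10 + 9 = 19)
p = 25 (p = 19 + 6 = 25)
p*(-12) + 5 = 25*(-12) + 5 = -300 + 5 = -295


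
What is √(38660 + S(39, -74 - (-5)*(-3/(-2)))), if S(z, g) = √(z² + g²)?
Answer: √(154640 + 2*√23773)/2 ≈ 196.82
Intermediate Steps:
S(z, g) = √(g² + z²)
√(38660 + S(39, -74 - (-5)*(-3/(-2)))) = √(38660 + √((-74 - (-5)*(-3/(-2)))² + 39²)) = √(38660 + √((-74 - (-5)*(-3*(-½)))² + 1521)) = √(38660 + √((-74 - (-5)*3/2)² + 1521)) = √(38660 + √((-74 - 1*(-15/2))² + 1521)) = √(38660 + √((-74 + 15/2)² + 1521)) = √(38660 + √((-133/2)² + 1521)) = √(38660 + √(17689/4 + 1521)) = √(38660 + √(23773/4)) = √(38660 + √23773/2)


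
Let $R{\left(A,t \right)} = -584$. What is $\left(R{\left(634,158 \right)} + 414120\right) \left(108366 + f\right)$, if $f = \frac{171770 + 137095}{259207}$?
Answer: $\frac{11616033791511072}{259207} \approx 4.4814 \cdot 10^{10}$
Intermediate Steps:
$f = \frac{308865}{259207}$ ($f = 308865 \cdot \frac{1}{259207} = \frac{308865}{259207} \approx 1.1916$)
$\left(R{\left(634,158 \right)} + 414120\right) \left(108366 + f\right) = \left(-584 + 414120\right) \left(108366 + \frac{308865}{259207}\right) = 413536 \cdot \frac{28089534627}{259207} = \frac{11616033791511072}{259207}$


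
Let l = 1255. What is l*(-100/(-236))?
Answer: 31375/59 ≈ 531.78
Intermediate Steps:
l*(-100/(-236)) = 1255*(-100/(-236)) = 1255*(-100*(-1/236)) = 1255*(25/59) = 31375/59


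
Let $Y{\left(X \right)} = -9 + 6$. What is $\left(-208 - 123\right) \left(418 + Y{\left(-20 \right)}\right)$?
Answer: $-137365$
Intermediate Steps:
$Y{\left(X \right)} = -3$
$\left(-208 - 123\right) \left(418 + Y{\left(-20 \right)}\right) = \left(-208 - 123\right) \left(418 - 3\right) = \left(-331\right) 415 = -137365$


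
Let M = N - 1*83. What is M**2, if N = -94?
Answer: 31329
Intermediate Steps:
M = -177 (M = -94 - 1*83 = -94 - 83 = -177)
M**2 = (-177)**2 = 31329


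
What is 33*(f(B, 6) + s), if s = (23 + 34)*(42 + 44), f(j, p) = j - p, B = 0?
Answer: 161568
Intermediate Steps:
s = 4902 (s = 57*86 = 4902)
33*(f(B, 6) + s) = 33*((0 - 1*6) + 4902) = 33*((0 - 6) + 4902) = 33*(-6 + 4902) = 33*4896 = 161568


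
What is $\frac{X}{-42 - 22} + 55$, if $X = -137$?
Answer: $\frac{3657}{64} \approx 57.141$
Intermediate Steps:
$\frac{X}{-42 - 22} + 55 = - \frac{137}{-42 - 22} + 55 = - \frac{137}{-64} + 55 = \left(-137\right) \left(- \frac{1}{64}\right) + 55 = \frac{137}{64} + 55 = \frac{3657}{64}$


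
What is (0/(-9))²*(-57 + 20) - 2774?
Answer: -2774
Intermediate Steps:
(0/(-9))²*(-57 + 20) - 2774 = (0*(-⅑))²*(-37) - 2774 = 0²*(-37) - 2774 = 0*(-37) - 2774 = 0 - 2774 = -2774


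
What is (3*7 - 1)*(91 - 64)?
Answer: 540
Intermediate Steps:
(3*7 - 1)*(91 - 64) = (21 - 1)*27 = 20*27 = 540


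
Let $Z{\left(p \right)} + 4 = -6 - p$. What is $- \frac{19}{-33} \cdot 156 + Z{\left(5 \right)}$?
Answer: $\frac{823}{11} \approx 74.818$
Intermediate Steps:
$Z{\left(p \right)} = -10 - p$ ($Z{\left(p \right)} = -4 - \left(6 + p\right) = -10 - p$)
$- \frac{19}{-33} \cdot 156 + Z{\left(5 \right)} = - \frac{19}{-33} \cdot 156 - 15 = \left(-19\right) \left(- \frac{1}{33}\right) 156 - 15 = \frac{19}{33} \cdot 156 - 15 = \frac{988}{11} - 15 = \frac{823}{11}$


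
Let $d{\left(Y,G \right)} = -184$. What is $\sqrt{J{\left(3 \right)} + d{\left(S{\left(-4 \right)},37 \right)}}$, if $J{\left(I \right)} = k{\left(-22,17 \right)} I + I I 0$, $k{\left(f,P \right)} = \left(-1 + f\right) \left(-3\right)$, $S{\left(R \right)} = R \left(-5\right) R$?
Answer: $\sqrt{23} \approx 4.7958$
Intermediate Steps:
$S{\left(R \right)} = - 5 R^{2}$ ($S{\left(R \right)} = - 5 R R = - 5 R^{2}$)
$k{\left(f,P \right)} = 3 - 3 f$
$J{\left(I \right)} = 69 I$ ($J{\left(I \right)} = \left(3 - -66\right) I + I I 0 = \left(3 + 66\right) I + I^{2} \cdot 0 = 69 I + 0 = 69 I$)
$\sqrt{J{\left(3 \right)} + d{\left(S{\left(-4 \right)},37 \right)}} = \sqrt{69 \cdot 3 - 184} = \sqrt{207 - 184} = \sqrt{23}$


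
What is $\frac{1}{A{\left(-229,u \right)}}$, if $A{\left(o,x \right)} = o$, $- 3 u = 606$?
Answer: $- \frac{1}{229} \approx -0.0043668$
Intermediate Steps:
$u = -202$ ($u = \left(- \frac{1}{3}\right) 606 = -202$)
$\frac{1}{A{\left(-229,u \right)}} = \frac{1}{-229} = - \frac{1}{229}$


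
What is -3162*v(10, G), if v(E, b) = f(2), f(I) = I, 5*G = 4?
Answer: -6324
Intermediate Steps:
G = 4/5 (G = (1/5)*4 = 4/5 ≈ 0.80000)
v(E, b) = 2
-3162*v(10, G) = -3162*2 = -6324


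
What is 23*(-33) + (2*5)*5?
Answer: -709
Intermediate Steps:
23*(-33) + (2*5)*5 = -759 + 10*5 = -759 + 50 = -709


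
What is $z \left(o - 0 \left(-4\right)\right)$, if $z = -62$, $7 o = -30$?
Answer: $\frac{1860}{7} \approx 265.71$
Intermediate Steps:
$o = - \frac{30}{7}$ ($o = \frac{1}{7} \left(-30\right) = - \frac{30}{7} \approx -4.2857$)
$z \left(o - 0 \left(-4\right)\right) = - 62 \left(- \frac{30}{7} - 0 \left(-4\right)\right) = - 62 \left(- \frac{30}{7} - 0\right) = - 62 \left(- \frac{30}{7} + 0\right) = \left(-62\right) \left(- \frac{30}{7}\right) = \frac{1860}{7}$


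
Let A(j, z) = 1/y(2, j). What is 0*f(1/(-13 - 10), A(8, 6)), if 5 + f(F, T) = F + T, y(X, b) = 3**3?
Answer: 0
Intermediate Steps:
y(X, b) = 27
A(j, z) = 1/27
f(F, T) = -5 + F + T (f(F, T) = -5 + (F + T) = -5 + F + T)
0*f(1/(-13 - 10), A(8, 6)) = 0*(-5 + 1/(-13 - 10) + 1/27) = 0*(-5 + 1/(-23) + 1/27) = 0*(-5 - 1/23 + 1/27) = 0*(-3109/621) = 0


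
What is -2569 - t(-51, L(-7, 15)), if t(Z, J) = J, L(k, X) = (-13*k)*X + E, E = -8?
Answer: -3926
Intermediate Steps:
L(k, X) = -8 - 13*X*k (L(k, X) = (-13*k)*X - 8 = -13*X*k - 8 = -8 - 13*X*k)
-2569 - t(-51, L(-7, 15)) = -2569 - (-8 - 13*15*(-7)) = -2569 - (-8 + 1365) = -2569 - 1*1357 = -2569 - 1357 = -3926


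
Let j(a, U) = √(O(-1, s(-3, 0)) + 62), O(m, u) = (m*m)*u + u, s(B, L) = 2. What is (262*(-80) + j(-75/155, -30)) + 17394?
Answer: -3566 + √66 ≈ -3557.9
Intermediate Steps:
O(m, u) = u + u*m² (O(m, u) = m²*u + u = u*m² + u = u + u*m²)
j(a, U) = √66 (j(a, U) = √(2*(1 + (-1)²) + 62) = √(2*(1 + 1) + 62) = √(2*2 + 62) = √(4 + 62) = √66)
(262*(-80) + j(-75/155, -30)) + 17394 = (262*(-80) + √66) + 17394 = (-20960 + √66) + 17394 = -3566 + √66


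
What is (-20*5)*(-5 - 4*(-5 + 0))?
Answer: -1500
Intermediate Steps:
(-20*5)*(-5 - 4*(-5 + 0)) = -100*(-5 - 4*(-5)) = -100*(-5 - 1*(-20)) = -100*(-5 + 20) = -100*15 = -1500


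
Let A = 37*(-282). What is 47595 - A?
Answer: 58029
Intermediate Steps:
A = -10434
47595 - A = 47595 - 1*(-10434) = 47595 + 10434 = 58029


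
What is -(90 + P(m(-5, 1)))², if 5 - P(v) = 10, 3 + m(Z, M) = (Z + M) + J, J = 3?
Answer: -7225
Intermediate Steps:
m(Z, M) = M + Z (m(Z, M) = -3 + ((Z + M) + 3) = -3 + ((M + Z) + 3) = -3 + (3 + M + Z) = M + Z)
P(v) = -5 (P(v) = 5 - 1*10 = 5 - 10 = -5)
-(90 + P(m(-5, 1)))² = -(90 - 5)² = -1*85² = -1*7225 = -7225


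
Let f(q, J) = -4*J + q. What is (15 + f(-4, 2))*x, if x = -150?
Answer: -450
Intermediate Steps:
f(q, J) = q - 4*J
(15 + f(-4, 2))*x = (15 + (-4 - 4*2))*(-150) = (15 + (-4 - 8))*(-150) = (15 - 12)*(-150) = 3*(-150) = -450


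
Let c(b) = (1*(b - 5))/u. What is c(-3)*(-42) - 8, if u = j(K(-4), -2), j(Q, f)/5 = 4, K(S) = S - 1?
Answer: 44/5 ≈ 8.8000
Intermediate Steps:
K(S) = -1 + S
j(Q, f) = 20 (j(Q, f) = 5*4 = 20)
u = 20
c(b) = -¼ + b/20 (c(b) = (1*(b - 5))/20 = (1*(-5 + b))*(1/20) = (-5 + b)*(1/20) = -¼ + b/20)
c(-3)*(-42) - 8 = (-¼ + (1/20)*(-3))*(-42) - 8 = (-¼ - 3/20)*(-42) - 8 = -⅖*(-42) - 8 = 84/5 - 8 = 44/5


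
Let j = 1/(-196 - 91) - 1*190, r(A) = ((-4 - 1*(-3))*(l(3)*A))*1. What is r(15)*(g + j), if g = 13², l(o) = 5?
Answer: 452100/287 ≈ 1575.3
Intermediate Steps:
g = 169
r(A) = -5*A (r(A) = ((-4 - 1*(-3))*(5*A))*1 = ((-4 + 3)*(5*A))*1 = -5*A*1 = -5*A)
j = -54531/287 (j = 1/(-287) - 190 = -1/287 - 190 = -54531/287 ≈ -190.00)
r(15)*(g + j) = (-5*15)*(169 - 54531/287) = -75*(-6028/287) = 452100/287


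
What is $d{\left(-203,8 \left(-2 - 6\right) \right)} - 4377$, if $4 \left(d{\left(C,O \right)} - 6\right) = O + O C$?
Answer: $-1139$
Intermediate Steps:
$d{\left(C,O \right)} = 6 + \frac{O}{4} + \frac{C O}{4}$ ($d{\left(C,O \right)} = 6 + \frac{O + O C}{4} = 6 + \frac{O + C O}{4} = 6 + \left(\frac{O}{4} + \frac{C O}{4}\right) = 6 + \frac{O}{4} + \frac{C O}{4}$)
$d{\left(-203,8 \left(-2 - 6\right) \right)} - 4377 = \left(6 + \frac{8 \left(-2 - 6\right)}{4} + \frac{1}{4} \left(-203\right) 8 \left(-2 - 6\right)\right) - 4377 = \left(6 + \frac{8 \left(-8\right)}{4} + \frac{1}{4} \left(-203\right) 8 \left(-8\right)\right) - 4377 = \left(6 + \frac{1}{4} \left(-64\right) + \frac{1}{4} \left(-203\right) \left(-64\right)\right) - 4377 = \left(6 - 16 + 3248\right) - 4377 = 3238 - 4377 = -1139$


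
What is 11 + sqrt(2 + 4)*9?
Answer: 11 + 9*sqrt(6) ≈ 33.045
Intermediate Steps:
11 + sqrt(2 + 4)*9 = 11 + sqrt(6)*9 = 11 + 9*sqrt(6)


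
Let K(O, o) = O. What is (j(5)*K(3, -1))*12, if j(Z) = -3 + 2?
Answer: -36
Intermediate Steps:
j(Z) = -1
(j(5)*K(3, -1))*12 = -1*3*12 = -3*12 = -36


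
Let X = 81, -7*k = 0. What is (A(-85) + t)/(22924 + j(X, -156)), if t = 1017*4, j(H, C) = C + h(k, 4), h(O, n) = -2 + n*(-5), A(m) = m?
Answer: 3983/22746 ≈ 0.17511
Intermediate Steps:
k = 0 (k = -⅐*0 = 0)
h(O, n) = -2 - 5*n
j(H, C) = -22 + C (j(H, C) = C + (-2 - 5*4) = C + (-2 - 20) = C - 22 = -22 + C)
t = 4068
(A(-85) + t)/(22924 + j(X, -156)) = (-85 + 4068)/(22924 + (-22 - 156)) = 3983/(22924 - 178) = 3983/22746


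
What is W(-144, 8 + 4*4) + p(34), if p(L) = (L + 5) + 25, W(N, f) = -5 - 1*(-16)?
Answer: 75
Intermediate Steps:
W(N, f) = 11 (W(N, f) = -5 + 16 = 11)
p(L) = 30 + L (p(L) = (5 + L) + 25 = 30 + L)
W(-144, 8 + 4*4) + p(34) = 11 + (30 + 34) = 11 + 64 = 75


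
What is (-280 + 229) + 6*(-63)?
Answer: -429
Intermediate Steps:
(-280 + 229) + 6*(-63) = -51 - 378 = -429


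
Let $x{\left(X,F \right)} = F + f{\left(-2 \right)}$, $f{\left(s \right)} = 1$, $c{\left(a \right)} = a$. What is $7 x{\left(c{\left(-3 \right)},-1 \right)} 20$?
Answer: $0$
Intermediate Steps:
$x{\left(X,F \right)} = 1 + F$ ($x{\left(X,F \right)} = F + 1 = 1 + F$)
$7 x{\left(c{\left(-3 \right)},-1 \right)} 20 = 7 \left(1 - 1\right) 20 = 7 \cdot 0 \cdot 20 = 0 \cdot 20 = 0$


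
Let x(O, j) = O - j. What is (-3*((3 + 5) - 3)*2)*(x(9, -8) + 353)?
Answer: -11100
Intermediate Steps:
(-3*((3 + 5) - 3)*2)*(x(9, -8) + 353) = (-3*((3 + 5) - 3)*2)*((9 - 1*(-8)) + 353) = (-3*(8 - 3)*2)*((9 + 8) + 353) = (-3*5*2)*(17 + 353) = -15*2*370 = -30*370 = -11100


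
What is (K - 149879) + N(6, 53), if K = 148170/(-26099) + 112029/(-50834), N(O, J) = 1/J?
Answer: -10539441303334179/70315977998 ≈ -1.4989e+5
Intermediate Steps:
K = -10455918651/1326716566 (K = 148170*(-1/26099) + 112029*(-1/50834) = -148170/26099 - 112029/50834 = -10455918651/1326716566 ≈ -7.8811)
(K - 149879) + N(6, 53) = (-10455918651/1326716566 - 149879) + 1/53 = -198857408114165/1326716566 + 1/53 = -10539441303334179/70315977998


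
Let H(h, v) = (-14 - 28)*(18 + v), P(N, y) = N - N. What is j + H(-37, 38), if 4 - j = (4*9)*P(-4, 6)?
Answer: -2348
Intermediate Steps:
P(N, y) = 0
j = 4 (j = 4 - 4*9*0 = 4 - 36*0 = 4 - 1*0 = 4 + 0 = 4)
H(h, v) = -756 - 42*v (H(h, v) = -42*(18 + v) = -756 - 42*v)
j + H(-37, 38) = 4 + (-756 - 42*38) = 4 + (-756 - 1596) = 4 - 2352 = -2348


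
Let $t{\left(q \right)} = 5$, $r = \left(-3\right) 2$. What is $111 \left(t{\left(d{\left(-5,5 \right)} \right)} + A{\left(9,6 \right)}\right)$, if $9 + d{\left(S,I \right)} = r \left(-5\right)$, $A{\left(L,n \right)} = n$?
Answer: $1221$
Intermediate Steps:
$r = -6$
$d{\left(S,I \right)} = 21$ ($d{\left(S,I \right)} = -9 - -30 = -9 + 30 = 21$)
$111 \left(t{\left(d{\left(-5,5 \right)} \right)} + A{\left(9,6 \right)}\right) = 111 \left(5 + 6\right) = 111 \cdot 11 = 1221$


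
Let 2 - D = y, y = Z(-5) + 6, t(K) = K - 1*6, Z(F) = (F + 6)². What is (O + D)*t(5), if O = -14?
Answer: 19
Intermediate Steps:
Z(F) = (6 + F)²
t(K) = -6 + K (t(K) = K - 6 = -6 + K)
y = 7 (y = (6 - 5)² + 6 = 1² + 6 = 1 + 6 = 7)
D = -5 (D = 2 - 1*7 = 2 - 7 = -5)
(O + D)*t(5) = (-14 - 5)*(-6 + 5) = -19*(-1) = 19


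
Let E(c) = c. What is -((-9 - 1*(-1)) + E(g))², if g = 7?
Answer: -1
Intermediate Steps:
-((-9 - 1*(-1)) + E(g))² = -((-9 - 1*(-1)) + 7)² = -((-9 + 1) + 7)² = -(-8 + 7)² = -1*(-1)² = -1*1 = -1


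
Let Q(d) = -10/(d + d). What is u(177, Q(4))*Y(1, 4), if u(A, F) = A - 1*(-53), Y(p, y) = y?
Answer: 920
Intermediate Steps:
Q(d) = -5/d (Q(d) = -10*1/(2*d) = -5/d)
u(A, F) = 53 + A (u(A, F) = A + 53 = 53 + A)
u(177, Q(4))*Y(1, 4) = (53 + 177)*4 = 230*4 = 920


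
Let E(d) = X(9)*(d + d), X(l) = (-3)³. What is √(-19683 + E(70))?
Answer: 3*I*√2607 ≈ 153.18*I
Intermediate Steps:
X(l) = -27
E(d) = -54*d (E(d) = -27*(d + d) = -54*d)
√(-19683 + E(70)) = √(-19683 - 54*70) = √(-19683 - 3780) = √(-23463) = 3*I*√2607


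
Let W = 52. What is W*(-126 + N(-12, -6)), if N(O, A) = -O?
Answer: -5928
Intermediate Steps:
W*(-126 + N(-12, -6)) = 52*(-126 - 1*(-12)) = 52*(-126 + 12) = 52*(-114) = -5928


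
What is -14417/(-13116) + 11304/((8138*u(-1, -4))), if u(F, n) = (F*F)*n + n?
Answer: 49396319/53369004 ≈ 0.92556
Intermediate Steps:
u(F, n) = n + n*F² (u(F, n) = F²*n + n = n*F² + n = n + n*F²)
-14417/(-13116) + 11304/((8138*u(-1, -4))) = -14417/(-13116) + 11304/((8138*(-4*(1 + (-1)²)))) = -14417*(-1/13116) + 11304/((8138*(-4*(1 + 1)))) = 14417/13116 + 11304/((8138*(-4*2))) = 14417/13116 + 11304/((8138*(-8))) = 14417/13116 + 11304/(-65104) = 14417/13116 + 11304*(-1/65104) = 14417/13116 - 1413/8138 = 49396319/53369004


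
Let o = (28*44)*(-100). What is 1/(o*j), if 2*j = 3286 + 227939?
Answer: -1/14243460000 ≈ -7.0208e-11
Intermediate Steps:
j = 231225/2 (j = (3286 + 227939)/2 = (½)*231225 = 231225/2 ≈ 1.1561e+5)
o = -123200 (o = 1232*(-100) = -123200)
1/(o*j) = 1/((-123200)*(231225/2)) = -1/123200*2/231225 = -1/14243460000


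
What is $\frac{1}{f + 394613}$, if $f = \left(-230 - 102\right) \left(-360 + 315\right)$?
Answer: $\frac{1}{409553} \approx 2.4417 \cdot 10^{-6}$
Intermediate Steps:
$f = 14940$ ($f = \left(-332\right) \left(-45\right) = 14940$)
$\frac{1}{f + 394613} = \frac{1}{14940 + 394613} = \frac{1}{409553}$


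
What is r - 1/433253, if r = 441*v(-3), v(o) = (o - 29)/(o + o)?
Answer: 1019011055/433253 ≈ 2352.0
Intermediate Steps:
v(o) = (-29 + o)/(2*o) (v(o) = (-29 + o)/((2*o)) = (-29 + o)*(1/(2*o)) = (-29 + o)/(2*o))
r = 2352 (r = 441*((½)*(-29 - 3)/(-3)) = 441*((½)*(-⅓)*(-32)) = 441*(16/3) = 2352)
r - 1/433253 = 2352 - 1/433253 = 1019011055/433253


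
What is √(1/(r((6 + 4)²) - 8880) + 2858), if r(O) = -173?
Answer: √234232551069/9053 ≈ 53.460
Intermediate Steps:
√(1/(r((6 + 4)²) - 8880) + 2858) = √(1/(-173 - 8880) + 2858) = √(1/(-9053) + 2858) = √(-1/9053 + 2858) = √(25873473/9053) = √234232551069/9053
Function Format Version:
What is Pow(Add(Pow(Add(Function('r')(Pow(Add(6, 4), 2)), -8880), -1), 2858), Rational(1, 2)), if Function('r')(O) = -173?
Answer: Mul(Rational(1, 9053), Pow(234232551069, Rational(1, 2))) ≈ 53.460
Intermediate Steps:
Pow(Add(Pow(Add(Function('r')(Pow(Add(6, 4), 2)), -8880), -1), 2858), Rational(1, 2)) = Pow(Add(Pow(Add(-173, -8880), -1), 2858), Rational(1, 2)) = Pow(Add(Pow(-9053, -1), 2858), Rational(1, 2)) = Pow(Add(Rational(-1, 9053), 2858), Rational(1, 2)) = Pow(Rational(25873473, 9053), Rational(1, 2)) = Mul(Rational(1, 9053), Pow(234232551069, Rational(1, 2)))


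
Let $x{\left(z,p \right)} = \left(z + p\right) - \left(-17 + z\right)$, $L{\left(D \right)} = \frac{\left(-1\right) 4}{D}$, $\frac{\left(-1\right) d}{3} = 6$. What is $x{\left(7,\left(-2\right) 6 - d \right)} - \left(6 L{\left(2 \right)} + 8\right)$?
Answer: $27$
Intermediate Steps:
$d = -18$ ($d = \left(-3\right) 6 = -18$)
$L{\left(D \right)} = - \frac{4}{D}$
$x{\left(z,p \right)} = 17 + p$ ($x{\left(z,p \right)} = \left(p + z\right) - \left(-17 + z\right) = 17 + p$)
$x{\left(7,\left(-2\right) 6 - d \right)} - \left(6 L{\left(2 \right)} + 8\right) = \left(17 - -6\right) - \left(6 \left(- \frac{4}{2}\right) + 8\right) = \left(17 + \left(-12 + 18\right)\right) - \left(6 \left(\left(-4\right) \frac{1}{2}\right) + 8\right) = \left(17 + 6\right) - \left(6 \left(-2\right) + 8\right) = 23 - \left(-12 + 8\right) = 23 - -4 = 23 + 4 = 27$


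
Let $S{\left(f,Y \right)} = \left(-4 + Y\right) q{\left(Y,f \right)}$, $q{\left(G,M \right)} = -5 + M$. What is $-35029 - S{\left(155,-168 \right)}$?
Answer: $-9229$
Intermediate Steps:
$S{\left(f,Y \right)} = \left(-5 + f\right) \left(-4 + Y\right)$ ($S{\left(f,Y \right)} = \left(-4 + Y\right) \left(-5 + f\right) = \left(-5 + f\right) \left(-4 + Y\right)$)
$-35029 - S{\left(155,-168 \right)} = -35029 - \left(-5 + 155\right) \left(-4 - 168\right) = -35029 - 150 \left(-172\right) = -35029 - -25800 = -35029 + 25800 = -9229$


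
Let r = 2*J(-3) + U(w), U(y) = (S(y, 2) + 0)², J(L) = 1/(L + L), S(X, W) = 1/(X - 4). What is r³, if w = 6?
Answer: -1/1728 ≈ -0.00057870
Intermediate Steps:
S(X, W) = 1/(-4 + X)
J(L) = 1/(2*L)
U(y) = (-4 + y)⁻² (U(y) = (1/(-4 + y) + 0)² = (1/(-4 + y))² = (-4 + y)⁻²)
r = -1/12 (r = 2*((½)/(-3)) + (-4 + 6)⁻² = 2*((½)*(-⅓)) + 2⁻² = 2*(-⅙) + ¼ = -⅓ + ¼ = -1/12 ≈ -0.083333)
r³ = (-1/12)³ = -1/1728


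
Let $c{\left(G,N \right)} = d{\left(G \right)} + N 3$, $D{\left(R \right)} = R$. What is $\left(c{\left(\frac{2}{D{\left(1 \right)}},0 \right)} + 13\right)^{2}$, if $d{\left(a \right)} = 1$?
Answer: $196$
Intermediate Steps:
$c{\left(G,N \right)} = 1 + 3 N$ ($c{\left(G,N \right)} = 1 + N 3 = 1 + 3 N$)
$\left(c{\left(\frac{2}{D{\left(1 \right)}},0 \right)} + 13\right)^{2} = \left(\left(1 + 3 \cdot 0\right) + 13\right)^{2} = \left(\left(1 + 0\right) + 13\right)^{2} = \left(1 + 13\right)^{2} = 14^{2} = 196$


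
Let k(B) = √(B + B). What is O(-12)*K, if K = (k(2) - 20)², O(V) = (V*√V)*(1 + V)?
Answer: 85536*I*√3 ≈ 1.4815e+5*I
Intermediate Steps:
k(B) = √2*√B (k(B) = √(2*B) = √2*√B)
O(V) = V^(3/2)*(1 + V)
K = 324 (K = (√2*√2 - 20)² = (2 - 20)² = (-18)² = 324)
O(-12)*K = ((-12)^(3/2)*(1 - 12))*324 = (-24*I*√3*(-11))*324 = (264*I*√3)*324 = 85536*I*√3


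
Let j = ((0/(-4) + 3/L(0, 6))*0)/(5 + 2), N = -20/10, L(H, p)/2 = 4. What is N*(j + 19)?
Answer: -38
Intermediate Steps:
L(H, p) = 8 (L(H, p) = 2*4 = 8)
N = -2 (N = -20/10 = -5*⅖ = -2)
j = 0 (j = ((0/(-4) + 3/8)*0)/(5 + 2) = ((0*(-¼) + 3*(⅛))*0)/7 = ((0 + 3/8)*0)*(⅐) = ((3/8)*0)*(⅐) = 0*(⅐) = 0)
N*(j + 19) = -2*(0 + 19) = -2*19 = -38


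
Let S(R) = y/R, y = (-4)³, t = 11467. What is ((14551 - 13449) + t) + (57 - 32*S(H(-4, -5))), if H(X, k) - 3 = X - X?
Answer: 39926/3 ≈ 13309.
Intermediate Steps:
y = -64
H(X, k) = 3 (H(X, k) = 3 + (X - X) = 3 + 0 = 3)
S(R) = -64/R
((14551 - 13449) + t) + (57 - 32*S(H(-4, -5))) = ((14551 - 13449) + 11467) + (57 - (-2048)/3) = (1102 + 11467) + (57 - (-2048)/3) = 12569 + (57 - 32*(-64/3)) = 12569 + (57 + 2048/3) = 12569 + 2219/3 = 39926/3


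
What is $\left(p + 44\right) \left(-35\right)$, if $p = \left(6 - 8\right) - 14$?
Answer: $-980$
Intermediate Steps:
$p = -16$ ($p = -2 - 14 = -16$)
$\left(p + 44\right) \left(-35\right) = \left(-16 + 44\right) \left(-35\right) = 28 \left(-35\right) = -980$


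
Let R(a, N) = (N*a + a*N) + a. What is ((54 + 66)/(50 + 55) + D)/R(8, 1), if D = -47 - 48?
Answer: -219/56 ≈ -3.9107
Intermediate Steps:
R(a, N) = a + 2*N*a (R(a, N) = (N*a + N*a) + a = 2*N*a + a = a + 2*N*a)
D = -95
((54 + 66)/(50 + 55) + D)/R(8, 1) = ((54 + 66)/(50 + 55) - 95)/((8*(1 + 2*1))) = (120/105 - 95)/((8*(1 + 2))) = (120*(1/105) - 95)/((8*3)) = (8/7 - 95)/24 = -657/7*1/24 = -219/56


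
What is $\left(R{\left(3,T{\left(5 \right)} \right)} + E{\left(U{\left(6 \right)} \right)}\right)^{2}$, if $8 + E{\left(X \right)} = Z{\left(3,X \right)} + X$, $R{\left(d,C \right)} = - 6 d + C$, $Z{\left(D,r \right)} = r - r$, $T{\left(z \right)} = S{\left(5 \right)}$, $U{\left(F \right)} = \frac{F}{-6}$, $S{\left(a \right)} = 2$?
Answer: $625$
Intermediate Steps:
$U{\left(F \right)} = - \frac{F}{6}$ ($U{\left(F \right)} = F \left(- \frac{1}{6}\right) = - \frac{F}{6}$)
$T{\left(z \right)} = 2$
$Z{\left(D,r \right)} = 0$
$R{\left(d,C \right)} = C - 6 d$
$E{\left(X \right)} = -8 + X$ ($E{\left(X \right)} = -8 + \left(0 + X\right) = -8 + X$)
$\left(R{\left(3,T{\left(5 \right)} \right)} + E{\left(U{\left(6 \right)} \right)}\right)^{2} = \left(\left(2 - 18\right) - 9\right)^{2} = \left(-16 - 9\right)^{2} = \left(-25\right)^{2} = 625$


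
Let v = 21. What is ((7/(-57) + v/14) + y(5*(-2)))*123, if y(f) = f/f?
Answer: 11111/38 ≈ 292.39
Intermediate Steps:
y(f) = 1
((7/(-57) + v/14) + y(5*(-2)))*123 = ((7/(-57) + 21/14) + 1)*123 = ((7*(-1/57) + 21*(1/14)) + 1)*123 = ((-7/57 + 3/2) + 1)*123 = (157/114 + 1)*123 = (271/114)*123 = 11111/38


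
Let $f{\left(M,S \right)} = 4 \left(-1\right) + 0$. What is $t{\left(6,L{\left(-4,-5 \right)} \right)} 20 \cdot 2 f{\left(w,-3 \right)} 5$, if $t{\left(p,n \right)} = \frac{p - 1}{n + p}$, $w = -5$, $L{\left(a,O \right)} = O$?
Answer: $-4000$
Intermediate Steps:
$f{\left(M,S \right)} = -4$ ($f{\left(M,S \right)} = -4 + 0 = -4$)
$t{\left(p,n \right)} = \frac{-1 + p}{n + p}$
$t{\left(6,L{\left(-4,-5 \right)} \right)} 20 \cdot 2 f{\left(w,-3 \right)} 5 = \frac{-1 + 6}{-5 + 6} \cdot 20 \cdot 2 \left(-4\right) 5 = 1^{-1} \cdot 5 \cdot 20 \left(\left(-8\right) 5\right) = 1 \cdot 5 \cdot 20 \left(-40\right) = 5 \cdot 20 \left(-40\right) = 100 \left(-40\right) = -4000$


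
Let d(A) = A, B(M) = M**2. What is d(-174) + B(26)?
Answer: 502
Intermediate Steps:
d(-174) + B(26) = -174 + 26**2 = -174 + 676 = 502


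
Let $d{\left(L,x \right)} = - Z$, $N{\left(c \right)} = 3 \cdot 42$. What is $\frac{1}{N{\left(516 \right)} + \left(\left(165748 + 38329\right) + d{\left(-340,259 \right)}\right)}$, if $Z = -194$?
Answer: $\frac{1}{204397} \approx 4.8924 \cdot 10^{-6}$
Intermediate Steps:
$N{\left(c \right)} = 126$
$d{\left(L,x \right)} = 194$ ($d{\left(L,x \right)} = \left(-1\right) \left(-194\right) = 194$)
$\frac{1}{N{\left(516 \right)} + \left(\left(165748 + 38329\right) + d{\left(-340,259 \right)}\right)} = \frac{1}{126 + \left(\left(165748 + 38329\right) + 194\right)} = \frac{1}{126 + \left(204077 + 194\right)} = \frac{1}{126 + 204271} = \frac{1}{204397}$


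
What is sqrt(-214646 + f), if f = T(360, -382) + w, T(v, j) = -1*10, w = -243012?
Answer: 6*I*sqrt(12713) ≈ 676.51*I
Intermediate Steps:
T(v, j) = -10
f = -243022 (f = -10 - 243012 = -243022)
sqrt(-214646 + f) = sqrt(-214646 - 243022) = sqrt(-457668) = 6*I*sqrt(12713)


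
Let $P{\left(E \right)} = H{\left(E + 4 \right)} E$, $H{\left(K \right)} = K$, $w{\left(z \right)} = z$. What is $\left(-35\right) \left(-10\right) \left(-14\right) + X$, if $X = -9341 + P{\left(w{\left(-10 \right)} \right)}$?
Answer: $-14181$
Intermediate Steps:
$P{\left(E \right)} = E \left(4 + E\right)$ ($P{\left(E \right)} = \left(E + 4\right) E = \left(4 + E\right) E = E \left(4 + E\right)$)
$X = -9281$ ($X = -9341 - 10 \left(4 - 10\right) = -9341 - -60 = -9341 + 60 = -9281$)
$\left(-35\right) \left(-10\right) \left(-14\right) + X = \left(-35\right) \left(-10\right) \left(-14\right) - 9281 = 350 \left(-14\right) - 9281 = -4900 - 9281 = -14181$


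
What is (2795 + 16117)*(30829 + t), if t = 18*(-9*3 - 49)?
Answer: 557166432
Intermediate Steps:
t = -1368 (t = 18*(-27 - 49) = 18*(-76) = -1368)
(2795 + 16117)*(30829 + t) = (2795 + 16117)*(30829 - 1368) = 18912*29461 = 557166432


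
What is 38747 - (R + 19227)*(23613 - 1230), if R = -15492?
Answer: -83561758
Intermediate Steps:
38747 - (R + 19227)*(23613 - 1230) = 38747 - (-15492 + 19227)*(23613 - 1230) = 38747 - 3735*22383 = 38747 - 1*83600505 = 38747 - 83600505 = -83561758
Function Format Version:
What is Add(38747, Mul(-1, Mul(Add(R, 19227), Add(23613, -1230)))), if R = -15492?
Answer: -83561758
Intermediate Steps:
Add(38747, Mul(-1, Mul(Add(R, 19227), Add(23613, -1230)))) = Add(38747, Mul(-1, Mul(Add(-15492, 19227), Add(23613, -1230)))) = Add(38747, Mul(-1, Mul(3735, 22383))) = Add(38747, Mul(-1, 83600505)) = Add(38747, -83600505) = -83561758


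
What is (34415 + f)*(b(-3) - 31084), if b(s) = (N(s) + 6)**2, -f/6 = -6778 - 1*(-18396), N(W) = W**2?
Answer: 1089106687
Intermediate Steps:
f = -69708 (f = -6*(-6778 - 1*(-18396)) = -6*(-6778 + 18396) = -6*11618 = -69708)
b(s) = (6 + s**2)**2 (b(s) = (s**2 + 6)**2 = (6 + s**2)**2)
(34415 + f)*(b(-3) - 31084) = (34415 - 69708)*((6 + (-3)**2)**2 - 31084) = -35293*((6 + 9)**2 - 31084) = -35293*(15**2 - 31084) = -35293*(225 - 31084) = -35293*(-30859) = 1089106687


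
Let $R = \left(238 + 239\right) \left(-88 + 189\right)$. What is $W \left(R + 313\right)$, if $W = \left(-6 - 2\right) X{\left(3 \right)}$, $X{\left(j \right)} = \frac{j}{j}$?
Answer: $-387920$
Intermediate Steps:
$X{\left(j \right)} = 1$
$R = 48177$ ($R = 477 \cdot 101 = 48177$)
$W = -8$ ($W = \left(-6 - 2\right) 1 = \left(-8\right) 1 = -8$)
$W \left(R + 313\right) = - 8 \left(48177 + 313\right) = \left(-8\right) 48490 = -387920$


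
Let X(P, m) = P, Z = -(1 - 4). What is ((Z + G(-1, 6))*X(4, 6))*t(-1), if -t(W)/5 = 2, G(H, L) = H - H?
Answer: -120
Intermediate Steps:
Z = 3 (Z = -1*(-3) = 3)
G(H, L) = 0
t(W) = -10 (t(W) = -5*2 = -10)
((Z + G(-1, 6))*X(4, 6))*t(-1) = ((3 + 0)*4)*(-10) = (3*4)*(-10) = 12*(-10) = -120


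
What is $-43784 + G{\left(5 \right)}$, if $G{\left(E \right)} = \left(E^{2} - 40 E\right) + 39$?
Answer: $-43920$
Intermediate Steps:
$G{\left(E \right)} = 39 + E^{2} - 40 E$
$-43784 + G{\left(5 \right)} = -43784 + \left(39 + 5^{2} - 200\right) = -43784 + \left(39 + 25 - 200\right) = -43784 - 136 = -43920$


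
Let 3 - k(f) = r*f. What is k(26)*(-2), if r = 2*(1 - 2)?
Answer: -110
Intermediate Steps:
r = -2 (r = 2*(-1) = -2)
k(f) = 3 + 2*f (k(f) = 3 - (-2)*f = 3 + 2*f)
k(26)*(-2) = (3 + 2*26)*(-2) = (3 + 52)*(-2) = 55*(-2) = -110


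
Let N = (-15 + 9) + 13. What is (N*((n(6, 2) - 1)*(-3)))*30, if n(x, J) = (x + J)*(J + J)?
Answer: -19530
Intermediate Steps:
n(x, J) = 2*J*(J + x) (n(x, J) = (J + x)*(2*J) = 2*J*(J + x))
N = 7 (N = -6 + 13 = 7)
(N*((n(6, 2) - 1)*(-3)))*30 = (7*((2*2*(2 + 6) - 1)*(-3)))*30 = (7*((2*2*8 - 1)*(-3)))*30 = (7*((32 - 1)*(-3)))*30 = (7*(31*(-3)))*30 = (7*(-93))*30 = -651*30 = -19530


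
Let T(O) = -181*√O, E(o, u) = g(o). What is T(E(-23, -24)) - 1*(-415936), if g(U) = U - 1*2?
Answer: 415936 - 905*I ≈ 4.1594e+5 - 905.0*I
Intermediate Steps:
g(U) = -2 + U (g(U) = U - 2 = -2 + U)
E(o, u) = -2 + o
T(E(-23, -24)) - 1*(-415936) = -181*√(-2 - 23) - 1*(-415936) = -905*I + 415936 = 415936 - 905*I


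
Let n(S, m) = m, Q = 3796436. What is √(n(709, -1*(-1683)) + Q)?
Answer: √3798119 ≈ 1948.9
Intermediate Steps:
√(n(709, -1*(-1683)) + Q) = √(-1*(-1683) + 3796436) = √(1683 + 3796436) = √3798119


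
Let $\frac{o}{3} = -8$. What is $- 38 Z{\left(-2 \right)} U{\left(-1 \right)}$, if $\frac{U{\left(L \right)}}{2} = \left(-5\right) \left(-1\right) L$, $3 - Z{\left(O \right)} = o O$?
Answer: $-17100$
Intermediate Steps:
$o = -24$ ($o = 3 \left(-8\right) = -24$)
$Z{\left(O \right)} = 3 + 24 O$ ($Z{\left(O \right)} = 3 - - 24 O = 3 + 24 O$)
$U{\left(L \right)} = 10 L$ ($U{\left(L \right)} = 2 \left(-5\right) \left(-1\right) L = 2 \cdot 5 L = 10 L$)
$- 38 Z{\left(-2 \right)} U{\left(-1 \right)} = - 38 \left(3 + 24 \left(-2\right)\right) 10 \left(-1\right) = - 38 \left(3 - 48\right) \left(-10\right) = \left(-38\right) \left(-45\right) \left(-10\right) = 1710 \left(-10\right) = -17100$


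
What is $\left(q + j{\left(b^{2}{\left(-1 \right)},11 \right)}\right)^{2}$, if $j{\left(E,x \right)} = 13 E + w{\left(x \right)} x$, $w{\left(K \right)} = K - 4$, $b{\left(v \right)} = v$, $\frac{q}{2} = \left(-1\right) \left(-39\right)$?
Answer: $28224$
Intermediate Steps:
$q = 78$ ($q = 2 \left(\left(-1\right) \left(-39\right)\right) = 2 \cdot 39 = 78$)
$w{\left(K \right)} = -4 + K$
$j{\left(E,x \right)} = 13 E + x \left(-4 + x\right)$ ($j{\left(E,x \right)} = 13 E + \left(-4 + x\right) x = 13 E + x \left(-4 + x\right)$)
$\left(q + j{\left(b^{2}{\left(-1 \right)},11 \right)}\right)^{2} = \left(78 + \left(13 \left(-1\right)^{2} + 11 \left(-4 + 11\right)\right)\right)^{2} = \left(78 + \left(13 \cdot 1 + 11 \cdot 7\right)\right)^{2} = \left(78 + \left(13 + 77\right)\right)^{2} = \left(78 + 90\right)^{2} = 168^{2} = 28224$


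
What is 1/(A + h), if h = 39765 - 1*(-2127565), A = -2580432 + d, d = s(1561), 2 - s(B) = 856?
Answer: -1/413956 ≈ -2.4157e-6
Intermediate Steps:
s(B) = -854 (s(B) = 2 - 1*856 = 2 - 856 = -854)
d = -854
A = -2581286 (A = -2580432 - 854 = -2581286)
h = 2167330 (h = 39765 + 2127565 = 2167330)
1/(A + h) = 1/(-2581286 + 2167330) = 1/(-413956) = -1/413956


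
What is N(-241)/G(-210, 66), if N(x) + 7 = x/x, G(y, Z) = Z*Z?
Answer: -1/726 ≈ -0.0013774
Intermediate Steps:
G(y, Z) = Z²
N(x) = -6 (N(x) = -7 + x/x = -7 + 1 = -6)
N(-241)/G(-210, 66) = -6/(66²) = -6/4356 = -6*1/4356 = -1/726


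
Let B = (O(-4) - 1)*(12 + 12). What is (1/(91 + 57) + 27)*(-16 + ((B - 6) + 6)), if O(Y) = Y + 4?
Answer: -39970/37 ≈ -1080.3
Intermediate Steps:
O(Y) = 4 + Y
B = -24 (B = ((4 - 4) - 1)*(12 + 12) = (0 - 1)*24 = -1*24 = -24)
(1/(91 + 57) + 27)*(-16 + ((B - 6) + 6)) = (1/(91 + 57) + 27)*(-16 + ((-24 - 6) + 6)) = (1/148 + 27)*(-16 + (-30 + 6)) = (1/148 + 27)*(-16 - 24) = (3997/148)*(-40) = -39970/37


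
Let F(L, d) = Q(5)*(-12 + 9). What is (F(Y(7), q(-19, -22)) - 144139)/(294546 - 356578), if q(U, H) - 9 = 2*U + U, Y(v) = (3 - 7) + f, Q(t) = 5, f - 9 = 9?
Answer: 72077/31016 ≈ 2.3239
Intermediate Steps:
f = 18 (f = 9 + 9 = 18)
Y(v) = 14 (Y(v) = (3 - 7) + 18 = -4 + 18 = 14)
q(U, H) = 9 + 3*U (q(U, H) = 9 + (2*U + U) = 9 + 3*U)
F(L, d) = -15 (F(L, d) = 5*(-12 + 9) = 5*(-3) = -15)
(F(Y(7), q(-19, -22)) - 144139)/(294546 - 356578) = (-15 - 144139)/(294546 - 356578) = -144154/(-62032) = -144154*(-1/62032) = 72077/31016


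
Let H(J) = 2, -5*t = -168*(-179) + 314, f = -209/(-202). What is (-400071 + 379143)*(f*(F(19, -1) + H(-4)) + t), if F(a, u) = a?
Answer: 63998106528/505 ≈ 1.2673e+8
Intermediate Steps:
f = 209/202 (f = -209*(-1/202) = 209/202 ≈ 1.0347)
t = -30386/5 (t = -(-168*(-179) + 314)/5 = -(30072 + 314)/5 = -1/5*30386 = -30386/5 ≈ -6077.2)
(-400071 + 379143)*(f*(F(19, -1) + H(-4)) + t) = (-400071 + 379143)*(209*(19 + 2)/202 - 30386/5) = -20928*((209/202)*21 - 30386/5) = -20928*(4389/202 - 30386/5) = -20928*(-6116027/1010) = 63998106528/505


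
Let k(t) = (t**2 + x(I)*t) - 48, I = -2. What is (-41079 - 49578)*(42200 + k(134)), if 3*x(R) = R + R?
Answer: -5433013572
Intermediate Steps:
x(R) = 2*R/3 (x(R) = (R + R)/3 = (2*R)/3 = 2*R/3)
k(t) = -48 + t**2 - 4*t/3 (k(t) = (t**2 + ((2/3)*(-2))*t) - 48 = (t**2 - 4*t/3) - 48 = -48 + t**2 - 4*t/3)
(-41079 - 49578)*(42200 + k(134)) = (-41079 - 49578)*(42200 + (-48 + 134**2 - 4/3*134)) = -90657*(42200 + (-48 + 17956 - 536/3)) = -90657*(42200 + 53188/3) = -90657*179788/3 = -5433013572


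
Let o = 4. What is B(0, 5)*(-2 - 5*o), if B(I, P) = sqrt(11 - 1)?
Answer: -22*sqrt(10) ≈ -69.570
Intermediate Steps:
B(I, P) = sqrt(10)
B(0, 5)*(-2 - 5*o) = sqrt(10)*(-2 - 5*4) = sqrt(10)*(-2 - 20) = sqrt(10)*(-22) = -22*sqrt(10)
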